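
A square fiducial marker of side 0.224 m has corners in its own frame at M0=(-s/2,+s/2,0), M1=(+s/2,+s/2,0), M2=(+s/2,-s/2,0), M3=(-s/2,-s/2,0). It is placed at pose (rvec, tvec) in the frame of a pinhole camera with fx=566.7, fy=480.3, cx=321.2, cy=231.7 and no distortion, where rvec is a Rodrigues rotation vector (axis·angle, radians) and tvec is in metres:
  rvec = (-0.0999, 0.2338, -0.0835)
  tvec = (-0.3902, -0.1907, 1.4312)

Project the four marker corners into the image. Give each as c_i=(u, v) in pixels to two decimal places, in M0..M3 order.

c0=(128.64, 208.72) c1=(209.91, 200.62) c2=(205.47, 125.91) c3=(125.69, 136.47)

Intrinsics K: fx=566.7, fy=480.3, cx=321.2, cy=231.7
Marker side s = 0.224 m; corners in marker frame (Z=0):
  M0 = (-0.1120, +0.1120, 0)
  M1 = (+0.1120, +0.1120, 0)
  M2 = (+0.1120, -0.1120, 0)
  M3 = (-0.1120, -0.1120, 0)
rvec = (-0.0999, 0.2338, -0.0835), |rvec| = θ = 0.26761 rad = 15.333°
Rodrigues: sinθ=0.26443, 1−cosθ=0.03559; R = I + sinθ·[k]× + (1−cosθ)·[k]×²:
    [+0.96937 +0.07090 +0.23517]
    [-0.09412 +0.99157 +0.08901]
    [-0.22687 -0.10841 +0.96787]
t = (-0.3902, -0.1907, 1.4312) m
M0: Pc = R·M0+t = (-0.49083, -0.06910, +1.44447); u = 566.7·(-0.49083)/1.44447 + 321.2 = 128.6360, v = 480.3·(-0.06910)/1.44447 + 231.7 = 208.7226
M1: Pc = R·M1+t = (-0.27369, -0.09018, +1.39365); u = 566.7·(-0.27369)/1.39365 + 321.2 = 209.9091, v = 480.3·(-0.09018)/1.39365 + 231.7 = 200.6192
M2: Pc = R·M2+t = (-0.28957, -0.31230, +1.41793); u = 566.7·(-0.28957)/1.41793 + 321.2 = 205.4680, v = 480.3·(-0.31230)/1.41793 + 231.7 = 125.9147
M3: Pc = R·M3+t = (-0.50671, -0.29122, +1.46875); u = 566.7·(-0.50671)/1.46875 + 321.2 = 125.6923, v = 480.3·(-0.29122)/1.46875 + 231.7 = 136.4690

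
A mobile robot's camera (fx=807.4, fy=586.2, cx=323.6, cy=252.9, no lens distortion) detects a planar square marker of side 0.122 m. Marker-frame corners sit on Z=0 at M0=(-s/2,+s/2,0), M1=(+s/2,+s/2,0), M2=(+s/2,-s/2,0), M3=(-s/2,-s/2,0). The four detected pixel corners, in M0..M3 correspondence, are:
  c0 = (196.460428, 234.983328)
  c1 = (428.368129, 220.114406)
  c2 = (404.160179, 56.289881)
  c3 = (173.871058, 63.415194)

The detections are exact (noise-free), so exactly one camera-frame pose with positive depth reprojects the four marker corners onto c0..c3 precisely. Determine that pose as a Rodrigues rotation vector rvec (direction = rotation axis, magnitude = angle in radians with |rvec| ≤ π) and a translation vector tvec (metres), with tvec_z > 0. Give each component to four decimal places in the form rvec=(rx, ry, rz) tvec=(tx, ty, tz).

rvec=(-0.0479, -0.1553, -0.0981) tvec=(-0.0106, -0.0789, 0.4210)

Intrinsics K: fx=807.4, fy=586.2, cx=323.6, cy=252.9
Marker side s = 0.122 m; corners in marker frame (Z=0):
  M0 = (-0.0610, +0.0610, 0)
  M1 = (+0.0610, +0.0610, 0)
  M2 = (+0.0610, -0.0610, 0)
  M3 = (-0.0610, -0.0610, 0)
Detected image corners:
  c0 = (196.460428, 234.983328) px
  c1 = (428.368129, 220.114406) px
  c2 = (404.160179, 56.289881) px
  c3 = (173.871058, 63.415194) px
Planar DLT: solve 8×8 A·h = b for H (H[2,2]=1):
  H  [+2006.15448 +163.34501 +303.27094]
  H  [-36.46240 +1360.17352 +143.08943]
  H  [+0.37226 -0.09510 +1.00000]
B = K⁻¹H; ‖b₁‖=2.375464, ‖b₂‖=2.375464; λ = 2/(‖b₁‖+‖b₂‖) = 0.420970, sign → tz>0 ⇒ λ=+0.420970
r₁ = λ·B[:,0] = (+0.98318,-0.09379,+0.15671); r₂ = λ·B[:,1] = (+0.10121,+0.99406,-0.04003)
r₃ = r₁×r₂ = (-0.15202,+0.05522,+0.98683); SVD([r₁ r₂ r₃]) → R = UVᵀ:
  R  [+0.98318 +0.10121 -0.15202]
  R  [-0.09379 +0.99406 +0.05522]
  R  [+0.15671 -0.04003 +0.98683]
t = (-0.01060, -0.07886, +0.42097) m
tr R = 2.964073; θ = arccos((tr R − 1)/2) = 0.189829 rad = 10.876°
axis k = ((R−Rᵀ)₃₂, (R−Rᵀ)₁₃, (R−Rᵀ)₂₁) / (2 sinθ) = (-0.252413, -0.818093, -0.516731)
rvec = θ·k = (-0.047915, -0.155298, -0.098091)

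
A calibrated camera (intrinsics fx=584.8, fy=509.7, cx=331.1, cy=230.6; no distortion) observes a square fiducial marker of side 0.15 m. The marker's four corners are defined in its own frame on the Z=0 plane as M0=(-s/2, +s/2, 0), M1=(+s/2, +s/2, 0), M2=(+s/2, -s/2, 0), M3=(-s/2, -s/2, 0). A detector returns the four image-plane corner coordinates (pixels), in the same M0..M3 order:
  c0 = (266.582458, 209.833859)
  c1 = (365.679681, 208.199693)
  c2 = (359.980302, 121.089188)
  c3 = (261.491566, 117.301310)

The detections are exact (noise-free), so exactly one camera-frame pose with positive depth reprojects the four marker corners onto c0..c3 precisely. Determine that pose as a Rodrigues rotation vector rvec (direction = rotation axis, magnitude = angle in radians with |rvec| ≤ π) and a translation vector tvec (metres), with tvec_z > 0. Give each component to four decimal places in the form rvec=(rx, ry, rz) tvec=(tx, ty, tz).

Intrinsics K: fx=584.8, fy=509.7, cx=331.1, cy=230.6
Marker side s = 0.15 m; corners in marker frame (Z=0):
  M0 = (-0.0750, +0.0750, 0)
  M1 = (+0.0750, +0.0750, 0)
  M2 = (+0.0750, -0.0750, 0)
  M3 = (-0.0750, -0.0750, 0)
Detected image corners:
  c0 = (266.582458, 209.833859) px
  c1 = (365.679681, 208.199693) px
  c2 = (359.980302, 121.089188) px
  c3 = (261.491566, 117.301310) px
Planar DLT: solve 8×8 A·h = b for H (H[2,2]=1):
  H  [+784.98264 +16.25762 +314.91444]
  H  [+73.42998 +587.91190 +163.90982]
  H  [+0.40319 -0.06308 +1.00000]
B = K⁻¹H; ‖b₁‖=1.185370, ‖b₂‖=1.185370; λ = 2/(‖b₁‖+‖b₂‖) = 0.843618, sign → tz>0 ⇒ λ=+0.843618
r₁ = λ·B[:,0] = (+0.93982,-0.03235,+0.34014); r₂ = λ·B[:,1] = (+0.05358,+0.99714,-0.05322)
r₃ = r₁×r₂ = (-0.33744,+0.06824,+0.93887); SVD([r₁ r₂ r₃]) → R = UVᵀ:
  R  [+0.93982 +0.05358 -0.33744]
  R  [-0.03235 +0.99714 +0.06824]
  R  [+0.34014 -0.05322 +0.93887]
t = (-0.02335, -0.11038, +0.84362) m
tr R = 2.875833; θ = arccos((tr R − 1)/2) = 0.354222 rad = 20.295°
axis k = ((R−Rᵀ)₃₂, (R−Rᵀ)₁₃, (R−Rᵀ)₂₁) / (2 sinθ) = (-0.175075, -0.976732, -0.123870)
rvec = θ·k = (-0.062015, -0.345980, -0.043878)

rvec=(-0.0620, -0.3460, -0.0439) tvec=(-0.0233, -0.1104, 0.8436)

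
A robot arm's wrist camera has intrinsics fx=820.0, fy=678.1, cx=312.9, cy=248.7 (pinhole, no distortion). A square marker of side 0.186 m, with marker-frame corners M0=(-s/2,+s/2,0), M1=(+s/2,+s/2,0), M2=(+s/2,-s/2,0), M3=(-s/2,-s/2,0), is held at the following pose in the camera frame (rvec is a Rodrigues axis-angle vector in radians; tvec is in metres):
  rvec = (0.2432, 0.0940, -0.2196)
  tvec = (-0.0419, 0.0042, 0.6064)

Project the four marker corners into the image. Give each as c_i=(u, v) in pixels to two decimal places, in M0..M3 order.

c0=(170.14, 366.80) c1=(405.40, 329.29) c2=(352.02, 127.25) c3=(101.98, 174.91)

Intrinsics K: fx=820.0, fy=678.1, cx=312.9, cy=248.7
Marker side s = 0.186 m; corners in marker frame (Z=0):
  M0 = (-0.0930, +0.0930, 0)
  M1 = (+0.0930, +0.0930, 0)
  M2 = (+0.0930, -0.0930, 0)
  M3 = (-0.0930, -0.0930, 0)
rvec = (0.2432, 0.0940, -0.2196), |rvec| = θ = 0.34089 rad = 19.532°
Rodrigues: sinθ=0.33433, 1−cosθ=0.05754; R = I + sinθ·[k]× + (1−cosθ)·[k]×²:
    [+0.97175 +0.22669 +0.06574]
    [-0.20405 +0.94683 -0.24874]
    [-0.11864 +0.22830 +0.96634]
t = (-0.0419, 0.0042, 0.6064) m
M0: Pc = R·M0+t = (-0.11119, +0.11123, +0.63866); u = 820.0·(-0.11119)/0.63866 + 312.9 = 170.1400, v = 678.1·(+0.11123)/0.63866 + 248.7 = 366.8004
M1: Pc = R·M1+t = (+0.06955, +0.07328, +0.61660); u = 820.0·(+0.06955)/0.61660 + 312.9 = 405.3991, v = 678.1·(+0.07328)/0.61660 + 248.7 = 329.2877
M2: Pc = R·M2+t = (+0.02739, -0.10283, +0.57414); u = 820.0·(+0.02739)/0.57414 + 312.9 = 352.0193, v = 678.1·(-0.10283)/0.57414 + 248.7 = 127.2469
M3: Pc = R·M3+t = (-0.15335, -0.06488, +0.59620); u = 820.0·(-0.15335)/0.59620 + 312.9 = 101.9801, v = 678.1·(-0.06488)/0.59620 + 248.7 = 174.9092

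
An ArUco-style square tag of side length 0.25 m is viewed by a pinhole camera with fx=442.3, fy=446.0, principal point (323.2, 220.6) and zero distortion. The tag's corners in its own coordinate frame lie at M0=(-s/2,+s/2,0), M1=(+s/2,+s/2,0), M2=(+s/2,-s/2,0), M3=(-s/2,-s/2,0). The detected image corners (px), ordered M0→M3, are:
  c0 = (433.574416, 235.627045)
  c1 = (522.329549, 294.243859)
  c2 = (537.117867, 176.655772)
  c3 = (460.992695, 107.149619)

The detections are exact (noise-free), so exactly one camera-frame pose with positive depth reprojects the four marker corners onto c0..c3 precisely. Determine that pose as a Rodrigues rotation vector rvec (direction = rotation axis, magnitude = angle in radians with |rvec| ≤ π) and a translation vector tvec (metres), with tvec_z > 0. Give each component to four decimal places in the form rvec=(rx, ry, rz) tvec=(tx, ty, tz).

Intrinsics K: fx=442.3, fy=446.0, cx=323.2, cy=220.6
Marker side s = 0.25 m; corners in marker frame (Z=0):
  M0 = (-0.1250, +0.1250, 0)
  M1 = (+0.1250, +0.1250, 0)
  M2 = (+0.1250, -0.1250, 0)
  M3 = (-0.1250, -0.1250, 0)
Detected image corners:
  c0 = (433.574416, 235.627045) px
  c1 = (522.329549, 294.243859) px
  c2 = (537.117867, 176.655772) px
  c3 = (460.992695, 107.149619) px
Planar DLT: solve 8×8 A·h = b for H (H[2,2]=1):
  H  [+618.45017 -307.62380 +492.17167]
  H  [+378.32009 +396.78547 +202.25405]
  H  [+0.59395 -0.46077 +1.00000]
B = K⁻¹H; ‖b₁‖=1.260947, ‖b₂‖=1.260947; λ = 2/(‖b₁‖+‖b₂‖) = 0.793055, sign → tz>0 ⇒ λ=+0.793055
r₁ = λ·B[:,0] = (+0.76470,+0.43973,+0.47103); r₂ = λ·B[:,1] = (-0.28456,+0.88628,-0.36541)
r₃ = r₁×r₂ = (-0.57815,+0.14539,+0.80287); SVD([r₁ r₂ r₃]) → R = UVᵀ:
  R  [+0.76470 -0.28456 -0.57815]
  R  [+0.43973 +0.88628 +0.14539]
  R  [+0.47103 -0.36541 +0.80287]
t = (+0.30297, -0.03262, +0.79305) m
tr R = 2.453857; θ = arccos((tr R − 1)/2) = 0.756958 rad = 43.370°
axis k = ((R−Rᵀ)₃₂, (R−Rᵀ)₁₃, (R−Rᵀ)₂₁) / (2 sinθ) = (-0.371922, -0.763915, +0.527359)
rvec = θ·k = (-0.281529, -0.578251, +0.399189)

rvec=(-0.2815, -0.5783, 0.3992) tvec=(0.3030, -0.0326, 0.7931)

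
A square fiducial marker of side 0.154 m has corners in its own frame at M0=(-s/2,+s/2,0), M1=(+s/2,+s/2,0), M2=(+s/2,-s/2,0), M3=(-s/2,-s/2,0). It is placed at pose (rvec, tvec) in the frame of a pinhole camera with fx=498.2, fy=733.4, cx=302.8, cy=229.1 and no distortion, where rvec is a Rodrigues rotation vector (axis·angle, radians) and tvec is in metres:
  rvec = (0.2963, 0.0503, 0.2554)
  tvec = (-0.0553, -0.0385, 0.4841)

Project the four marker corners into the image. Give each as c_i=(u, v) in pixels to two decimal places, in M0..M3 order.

c0=(157.26, 247.82) c1=(303.32, 305.08) c2=(343.61, 85.83) c3=(183.03, 23.79)

Intrinsics K: fx=498.2, fy=733.4, cx=302.8, cy=229.1
Marker side s = 0.154 m; corners in marker frame (Z=0):
  M0 = (-0.0770, +0.0770, 0)
  M1 = (+0.0770, +0.0770, 0)
  M2 = (+0.0770, -0.0770, 0)
  M3 = (-0.0770, -0.0770, 0)
rvec = (0.2963, 0.0503, 0.2554), |rvec| = θ = 0.39440 rad = 22.598°
Rodrigues: sinθ=0.38426, 1−cosθ=0.07677; R = I + sinθ·[k]× + (1−cosθ)·[k]×²:
    [+0.96656 -0.24147 +0.08636]
    [+0.25619 +0.92448 -0.28234]
    [-0.01166 +0.29502 +0.95542]
t = (-0.0553, -0.0385, 0.4841) m
M0: Pc = R·M0+t = (-0.14832, +0.01296, +0.50771); u = 498.2·(-0.14832)/0.50771 + 302.8 = 157.2609, v = 733.4·(+0.01296)/0.50771 + 229.1 = 247.8184
M1: Pc = R·M1+t = (+0.00053, +0.05241, +0.50592); u = 498.2·(+0.00053)/0.50592 + 302.8 = 303.3233, v = 733.4·(+0.05241)/0.50592 + 229.1 = 305.0769
M2: Pc = R·M2+t = (+0.03772, -0.08996, +0.46049); u = 498.2·(+0.03772)/0.46049 + 302.8 = 343.6076, v = 733.4·(-0.08996)/0.46049 + 229.1 = 85.8266
M3: Pc = R·M3+t = (-0.11113, -0.12941, +0.46228); u = 498.2·(-0.11113)/0.46228 + 302.8 = 183.0338, v = 733.4·(-0.12941)/0.46228 + 229.1 = 23.7921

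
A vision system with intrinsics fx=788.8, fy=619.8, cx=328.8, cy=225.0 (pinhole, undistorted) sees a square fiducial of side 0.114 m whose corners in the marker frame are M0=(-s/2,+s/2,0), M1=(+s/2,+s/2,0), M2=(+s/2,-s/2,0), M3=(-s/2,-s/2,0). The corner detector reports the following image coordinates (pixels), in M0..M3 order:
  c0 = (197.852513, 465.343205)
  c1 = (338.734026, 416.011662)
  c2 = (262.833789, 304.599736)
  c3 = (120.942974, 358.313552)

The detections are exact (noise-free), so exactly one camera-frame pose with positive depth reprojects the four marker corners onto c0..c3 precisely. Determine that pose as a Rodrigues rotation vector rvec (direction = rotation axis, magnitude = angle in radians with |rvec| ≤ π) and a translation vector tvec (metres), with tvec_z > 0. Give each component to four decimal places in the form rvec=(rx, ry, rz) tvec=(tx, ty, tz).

Intrinsics K: fx=788.8, fy=619.8, cx=328.8, cy=225.0
Marker side s = 0.114 m; corners in marker frame (Z=0):
  M0 = (-0.0570, +0.0570, 0)
  M1 = (+0.0570, +0.0570, 0)
  M2 = (+0.0570, -0.0570, 0)
  M3 = (-0.0570, -0.0570, 0)
Detected image corners:
  c0 = (197.852513, 465.343205) px
  c1 = (338.734026, 416.011662) px
  c2 = (262.833789, 304.599736) px
  c3 = (120.942974, 358.313552) px
Planar DLT: solve 8×8 A·h = b for H (H[2,2]=1):
  H  [+1181.06325 +716.63721 +229.49424]
  H  [-550.92179 +1035.57263 +387.07140]
  H  [-0.25692 +0.20146 +1.00000]
B = K⁻¹H; ‖b₁‖=1.809156, ‖b₂‖=1.809156; λ = 2/(‖b₁‖+‖b₂‖) = 0.552744, sign → tz>0 ⇒ λ=+0.552744
r₁ = λ·B[:,0] = (+0.88681,-0.43976,-0.14201); r₂ = λ·B[:,1] = (+0.45576,+0.88311,+0.11136)
r₃ = r₁×r₂ = (+0.07644,-0.16348,+0.98358); SVD([r₁ r₂ r₃]) → R = UVᵀ:
  R  [+0.88681 +0.45576 +0.07644]
  R  [-0.43976 +0.88311 -0.16348]
  R  [-0.14201 +0.11136 +0.98358]
t = (-0.06959, +0.14454, +0.55274) m
tr R = 2.753506; θ = arccos((tr R − 1)/2) = 0.501728 rad = 28.747°
axis k = ((R−Rᵀ)₃₂, (R−Rᵀ)₁₃, (R−Rᵀ)₂₁) / (2 sinθ) = (+0.285722, +0.227111, -0.931012)
rvec = θ·k = (+0.143355, +0.113948, -0.467115)

rvec=(0.1434, 0.1139, -0.4671) tvec=(-0.0696, 0.1445, 0.5527)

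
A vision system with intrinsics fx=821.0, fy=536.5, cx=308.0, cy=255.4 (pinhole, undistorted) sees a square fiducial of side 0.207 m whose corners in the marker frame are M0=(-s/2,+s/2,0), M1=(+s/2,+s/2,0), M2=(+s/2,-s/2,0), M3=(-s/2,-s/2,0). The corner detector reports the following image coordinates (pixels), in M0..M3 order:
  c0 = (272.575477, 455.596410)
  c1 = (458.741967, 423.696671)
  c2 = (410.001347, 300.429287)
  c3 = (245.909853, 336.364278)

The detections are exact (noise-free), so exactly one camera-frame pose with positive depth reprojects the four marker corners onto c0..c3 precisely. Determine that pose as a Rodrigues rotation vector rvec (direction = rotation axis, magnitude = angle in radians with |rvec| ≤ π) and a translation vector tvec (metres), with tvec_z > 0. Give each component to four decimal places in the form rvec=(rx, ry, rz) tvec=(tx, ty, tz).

Intrinsics K: fx=821.0, fy=536.5, cx=308.0, cy=255.4
Marker side s = 0.207 m; corners in marker frame (Z=0):
  M0 = (-0.1035, +0.1035, 0)
  M1 = (+0.1035, +0.1035, 0)
  M2 = (+0.1035, -0.1035, 0)
  M3 = (-0.1035, -0.1035, 0)
Detected image corners:
  c0 = (272.575477, 455.596410) px
  c1 = (458.741967, 423.696671) px
  c2 = (410.001347, 300.429287) px
  c3 = (245.909853, 336.364278) px
Planar DLT: solve 8×8 A·h = b for H (H[2,2]=1):
  H  [+734.73425 -7.44869 +342.91982]
  H  [-282.76928 +380.11610 +376.17083]
  H  [-0.31231 -0.54170 +1.00000]
B = K⁻¹H; ‖b₁‖=1.124739, ‖b₂‖=1.124739; λ = 2/(‖b₁‖+‖b₂‖) = 0.889095, sign → tz>0 ⇒ λ=+0.889095
r₁ = λ·B[:,0] = (+0.89984,-0.33642,-0.27767); r₂ = λ·B[:,1] = (+0.17262,+0.85921,-0.48162)
r₃ = r₁×r₂ = (+0.40061,+0.38546,+0.83123); SVD([r₁ r₂ r₃]) → R = UVᵀ:
  R  [+0.89984 +0.17262 +0.40061]
  R  [-0.33642 +0.85921 +0.38546]
  R  [-0.27767 -0.48162 +0.83123]
t = (+0.03782, +0.20014, +0.88910) m
tr R = 2.590280; θ = arccos((tr R − 1)/2) = 0.651558 rad = 37.332°
axis k = ((R−Rᵀ)₃₂, (R−Rᵀ)₁₃, (R−Rᵀ)₂₁) / (2 sinθ) = (-0.714910, +0.559242, -0.419706)
rvec = θ·k = (-0.465805, +0.364378, -0.273463)

rvec=(-0.4658, 0.3644, -0.2735) tvec=(0.0378, 0.2001, 0.8891)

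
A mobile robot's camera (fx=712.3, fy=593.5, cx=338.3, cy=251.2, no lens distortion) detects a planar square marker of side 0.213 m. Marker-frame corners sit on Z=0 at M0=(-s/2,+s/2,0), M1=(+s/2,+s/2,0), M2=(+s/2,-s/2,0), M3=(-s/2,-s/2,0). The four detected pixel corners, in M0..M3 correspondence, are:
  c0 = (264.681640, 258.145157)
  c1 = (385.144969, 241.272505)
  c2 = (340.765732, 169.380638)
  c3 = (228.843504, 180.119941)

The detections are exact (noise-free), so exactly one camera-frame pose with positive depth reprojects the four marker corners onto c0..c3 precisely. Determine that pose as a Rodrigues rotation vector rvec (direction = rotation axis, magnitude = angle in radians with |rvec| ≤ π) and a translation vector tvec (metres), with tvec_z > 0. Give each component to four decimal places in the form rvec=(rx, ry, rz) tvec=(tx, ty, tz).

rvec=(-0.6539, -0.3114, -0.2803) tvec=(-0.0558, -0.0844, 1.2215)

Intrinsics K: fx=712.3, fy=593.5, cx=338.3, cy=251.2
Marker side s = 0.213 m; corners in marker frame (Z=0):
  M0 = (-0.1065, +0.1065, 0)
  M1 = (+0.1065, +0.1065, 0)
  M2 = (+0.1065, -0.1065, 0)
  M3 = (-0.1065, -0.1065, 0)
Detected image corners:
  c0 = (264.681640, 258.145157) px
  c1 = (385.144969, 241.272505) px
  c2 = (340.765732, 169.380638) px
  c3 = (228.843504, 180.119941) px
Planar DLT: solve 8×8 A·h = b for H (H[2,2]=1):
  H  [+636.43764 +52.01819 +305.76463]
  H  [-0.15777 +256.13175 +210.21514]
  H  [+0.30142 -0.44916 +1.00000]
B = K⁻¹H; ‖b₁‖=0.818662, ‖b₂‖=0.818662; λ = 2/(‖b₁‖+‖b₂‖) = 1.221505, sign → tz>0 ⇒ λ=+1.221505
r₁ = λ·B[:,0] = (+0.91654,-0.15616,+0.36819); r₂ = λ·B[:,1] = (+0.34978,+0.75937,-0.54865)
r₃ = r₁×r₂ = (-0.19391,+0.63164,+0.75062); SVD([r₁ r₂ r₃]) → R = UVᵀ:
  R  [+0.91654 +0.34978 -0.19391]
  R  [-0.15616 +0.75937 +0.63164]
  R  [+0.36819 -0.54865 +0.75062]
t = (-0.05579, -0.08435, +1.22150) m
tr R = 2.426531; θ = arccos((tr R − 1)/2) = 0.776650 rad = 44.499°
axis k = ((R−Rᵀ)₃₂, (R−Rᵀ)₁₃, (R−Rᵀ)₂₁) / (2 sinθ) = (-0.841987, -0.400988, -0.360924)
rvec = θ·k = (-0.653929, -0.311427, -0.280312)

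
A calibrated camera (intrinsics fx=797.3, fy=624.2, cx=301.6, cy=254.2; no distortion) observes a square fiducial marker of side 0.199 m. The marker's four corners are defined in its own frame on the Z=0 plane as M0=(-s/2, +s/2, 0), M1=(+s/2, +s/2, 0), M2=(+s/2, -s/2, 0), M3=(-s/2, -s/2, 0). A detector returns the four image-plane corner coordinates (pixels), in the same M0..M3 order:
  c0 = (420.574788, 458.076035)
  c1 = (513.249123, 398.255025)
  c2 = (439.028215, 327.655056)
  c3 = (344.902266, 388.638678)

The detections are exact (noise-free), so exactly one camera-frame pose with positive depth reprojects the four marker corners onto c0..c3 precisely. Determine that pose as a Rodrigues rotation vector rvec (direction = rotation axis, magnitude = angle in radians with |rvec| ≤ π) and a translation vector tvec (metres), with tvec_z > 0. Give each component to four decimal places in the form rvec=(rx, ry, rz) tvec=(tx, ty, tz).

rvec=(0.1122, -0.0271, -0.6938) tvec=(0.2104, 0.2922, 1.3094)

Intrinsics K: fx=797.3, fy=624.2, cx=301.6, cy=254.2
Marker side s = 0.199 m; corners in marker frame (Z=0):
  M0 = (-0.0995, +0.0995, 0)
  M1 = (+0.0995, +0.0995, 0)
  M2 = (+0.0995, -0.0995, 0)
  M3 = (-0.0995, -0.0995, 0)
Detected image corners:
  c0 = (420.574788, 458.076035) px
  c1 = (513.249123, 398.255025) px
  c2 = (439.028215, 327.655056) px
  c3 = (344.902266, 388.638678) px
Planar DLT: solve 8×8 A·h = b for H (H[2,2]=1):
  H  [+465.23947 +413.43061 +429.71409]
  H  [-307.23674 +385.55028 +393.48332]
  H  [-0.00949 +0.08572 +1.00000]
B = K⁻¹H; ‖b₁‖=0.763719, ‖b₂‖=0.763719; λ = 2/(‖b₁‖+‖b₂‖) = 1.309382, sign → tz>0 ⇒ λ=+1.309382
r₁ = λ·B[:,0] = (+0.76875,-0.63943,-0.01243); r₂ = λ·B[:,1] = (+0.63651,+0.76306,+0.11224)
r₃ = r₁×r₂ = (-0.06228,-0.09419,+0.99360); SVD([r₁ r₂ r₃]) → R = UVᵀ:
  R  [+0.76875 +0.63651 -0.06228]
  R  [-0.63943 +0.76306 -0.09419]
  R  [-0.01243 +0.11224 +0.99360]
t = (+0.21040, +0.29217, +1.30938) m
tr R = 2.525415; θ = arccos((tr R − 1)/2) = 0.703307 rad = 40.297°
axis k = ((R−Rᵀ)₃₂, (R−Rᵀ)₁₃, (R−Rᵀ)₂₁) / (2 sinθ) = (+0.159593, -0.038540, -0.986430)
rvec = θ·k = (+0.112243, -0.027106, -0.693764)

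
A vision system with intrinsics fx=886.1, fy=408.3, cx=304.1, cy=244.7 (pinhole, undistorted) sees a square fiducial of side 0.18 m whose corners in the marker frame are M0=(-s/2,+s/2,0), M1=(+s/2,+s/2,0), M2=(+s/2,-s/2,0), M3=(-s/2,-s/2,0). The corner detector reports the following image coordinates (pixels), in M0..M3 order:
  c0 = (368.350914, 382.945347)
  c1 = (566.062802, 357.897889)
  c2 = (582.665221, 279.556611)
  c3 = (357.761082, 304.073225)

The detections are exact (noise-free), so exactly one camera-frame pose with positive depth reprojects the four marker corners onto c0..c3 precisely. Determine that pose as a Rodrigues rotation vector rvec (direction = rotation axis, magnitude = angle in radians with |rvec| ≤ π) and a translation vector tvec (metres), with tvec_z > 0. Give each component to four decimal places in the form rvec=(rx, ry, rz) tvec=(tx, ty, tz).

Intrinsics K: fx=886.1, fy=408.3, cx=304.1, cy=244.7
Marker side s = 0.18 m; corners in marker frame (Z=0):
  M0 = (-0.0900, +0.0900, 0)
  M1 = (+0.0900, +0.0900, 0)
  M2 = (+0.0900, -0.0900, 0)
  M3 = (-0.0900, -0.0900, 0)
Detected image corners:
  c0 = (368.350914, 382.945347) px
  c1 = (566.062802, 357.897889) px
  c2 = (582.665221, 279.556611) px
  c3 = (357.761082, 304.073225) px
Planar DLT: solve 8×8 A·h = b for H (H[2,2]=1):
  H  [+1292.83029 +318.35369 +471.12399]
  H  [-50.32772 +674.63559 +333.36593]
  H  [+0.26409 +0.71868 +1.00000]
B = K⁻¹H; ‖b₁‖=1.421783, ‖b₂‖=1.421783; λ = 2/(‖b₁‖+‖b₂‖) = 0.703342, sign → tz>0 ⇒ λ=+0.703342
r₁ = λ·B[:,0] = (+0.96244,-0.19802,+0.18575); r₂ = λ·B[:,1] = (+0.07922,+0.85920,+0.50548)
r₃ = r₁×r₂ = (-0.25969,-0.47177,+0.84261); SVD([r₁ r₂ r₃]) → R = UVᵀ:
  R  [+0.96244 +0.07922 -0.25969]
  R  [-0.19802 +0.85920 -0.47177]
  R  [+0.18575 +0.50548 +0.84261]
t = (+0.13258, +0.15274, +0.70334) m
tr R = 2.664246; θ = arccos((tr R − 1)/2) = 0.587872 rad = 33.683°
axis k = ((R−Rᵀ)₃₂, (R−Rᵀ)₁₃, (R−Rᵀ)₂₁) / (2 sinθ) = (+0.881054, -0.401586, -0.249946)
rvec = θ·k = (+0.517947, -0.236081, -0.146936)

rvec=(0.5179, -0.2361, -0.1469) tvec=(0.1326, 0.1527, 0.7033)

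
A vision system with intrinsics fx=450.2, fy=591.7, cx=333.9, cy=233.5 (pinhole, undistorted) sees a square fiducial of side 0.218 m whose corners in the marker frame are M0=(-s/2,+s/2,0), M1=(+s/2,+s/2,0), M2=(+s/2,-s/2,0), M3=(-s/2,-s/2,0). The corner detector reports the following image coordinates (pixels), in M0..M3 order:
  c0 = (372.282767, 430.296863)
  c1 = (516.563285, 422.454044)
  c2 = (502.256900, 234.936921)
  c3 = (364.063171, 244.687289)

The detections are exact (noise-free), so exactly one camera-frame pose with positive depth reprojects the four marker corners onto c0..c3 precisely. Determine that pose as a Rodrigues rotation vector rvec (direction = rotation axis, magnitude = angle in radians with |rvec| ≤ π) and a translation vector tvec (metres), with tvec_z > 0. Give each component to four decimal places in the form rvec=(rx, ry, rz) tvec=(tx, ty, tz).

rvec=(-0.1347, 0.0428, -0.0518) tvec=(0.1622, 0.1155, 0.7000)

Intrinsics K: fx=450.2, fy=591.7, cx=333.9, cy=233.5
Marker side s = 0.218 m; corners in marker frame (Z=0):
  M0 = (-0.1090, +0.1090, 0)
  M1 = (+0.1090, +0.1090, 0)
  M2 = (+0.1090, -0.1090, 0)
  M3 = (-0.1090, -0.1090, 0)
Detected image corners:
  c0 = (372.282767, 430.296863) px
  c1 = (516.563285, 422.454044) px
  c2 = (502.256900, 234.936921) px
  c3 = (364.063171, 244.687289) px
Planar DLT: solve 8×8 A·h = b for H (H[2,2]=1):
  H  [+623.00477 -33.20450 +438.24177]
  H  [-59.10099 +791.40728 +331.15600]
  H  [-0.05601 -0.19322 +1.00000]
B = K⁻¹H; ‖b₁‖=1.428602, ‖b₂‖=1.428602; λ = 2/(‖b₁‖+‖b₂‖) = 0.699985, sign → tz>0 ⇒ λ=+0.699985
r₁ = λ·B[:,0] = (+0.99775,-0.05444,-0.03921); r₂ = λ·B[:,1] = (+0.04869,+0.98961,-0.13525)
r₃ = r₁×r₂ = (+0.04616,+0.13304,+0.99004); SVD([r₁ r₂ r₃]) → R = UVᵀ:
  R  [+0.99775 +0.04869 +0.04616]
  R  [-0.05444 +0.98961 +0.13304]
  R  [-0.03921 -0.13525 +0.99004]
t = (+0.16223, +0.11553, +0.69999) m
tr R = 2.977396; θ = arccos((tr R − 1)/2) = 0.150488 rad = 8.622°
axis k = ((R−Rᵀ)₃₂, (R−Rᵀ)₁₃, (R−Rᵀ)₂₁) / (2 sinθ) = (-0.894780, +0.284726, -0.343948)
rvec = θ·k = (-0.134654, +0.042848, -0.051760)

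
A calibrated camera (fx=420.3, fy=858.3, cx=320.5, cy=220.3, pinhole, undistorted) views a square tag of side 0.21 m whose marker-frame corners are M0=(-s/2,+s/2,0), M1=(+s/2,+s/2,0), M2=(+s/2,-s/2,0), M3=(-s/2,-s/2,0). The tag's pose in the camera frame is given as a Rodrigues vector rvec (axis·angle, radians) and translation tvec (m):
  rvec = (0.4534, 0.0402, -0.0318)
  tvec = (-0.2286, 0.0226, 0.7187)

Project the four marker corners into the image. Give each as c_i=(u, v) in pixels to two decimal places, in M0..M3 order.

Intrinsics K: fx=420.3, fy=858.3, cx=320.5, cy=220.3
Marker side s = 0.21 m; corners in marker frame (Z=0):
  M0 = (-0.1050, +0.1050, 0)
  M1 = (+0.1050, +0.1050, 0)
  M2 = (+0.1050, -0.1050, 0)
  M3 = (-0.1050, -0.1050, 0)
rvec = (0.4534, 0.0402, -0.0318), |rvec| = θ = 0.45629 rad = 26.143°
Rodrigues: sinθ=0.44062, 1−cosθ=0.10231; R = I + sinθ·[k]× + (1−cosθ)·[k]×²:
    [+0.99871 +0.03966 +0.03173]
    [-0.02175 +0.89849 -0.43846]
    [-0.04590 +0.43720 +0.89819]
t = (-0.2286, 0.0226, 0.7187) m
M0: Pc = R·M0+t = (-0.32930, +0.11923, +0.76943); u = 420.3·(-0.32930)/0.76943 + 320.5 = 140.6196, v = 858.3·(+0.11923)/0.76943 + 220.3 = 353.2965
M1: Pc = R·M1+t = (-0.11957, +0.11466, +0.75979); u = 420.3·(-0.11957)/0.75979 + 320.5 = 254.3556, v = 858.3·(+0.11466)/0.75979 + 220.3 = 349.8238
M2: Pc = R·M2+t = (-0.12790, -0.07403, +0.66797); u = 420.3·(-0.12790)/0.66797 + 320.5 = 240.0230, v = 858.3·(-0.07403)/0.66797 + 220.3 = 125.1828
M3: Pc = R·M3+t = (-0.33763, -0.06946, +0.67761); u = 420.3·(-0.33763)/0.67761 + 320.5 = 111.0805, v = 858.3·(-0.06946)/0.67761 + 220.3 = 132.3218

c0=(140.62, 353.30) c1=(254.36, 349.82) c2=(240.02, 125.18) c3=(111.08, 132.32)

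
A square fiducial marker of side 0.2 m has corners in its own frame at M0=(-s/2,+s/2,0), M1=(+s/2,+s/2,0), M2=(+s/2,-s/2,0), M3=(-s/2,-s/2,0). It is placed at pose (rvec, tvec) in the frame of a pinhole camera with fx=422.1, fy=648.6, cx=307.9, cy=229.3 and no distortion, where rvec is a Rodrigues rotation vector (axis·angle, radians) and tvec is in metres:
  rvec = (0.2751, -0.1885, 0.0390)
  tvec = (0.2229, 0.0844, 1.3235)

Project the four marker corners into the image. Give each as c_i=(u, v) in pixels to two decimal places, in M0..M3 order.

c0=(345.43, 316.68) c1=(404.91, 315.44) c2=(412.94, 224.12) c3=(351.22, 222.68)

Intrinsics K: fx=422.1, fy=648.6, cx=307.9, cy=229.3
Marker side s = 0.2 m; corners in marker frame (Z=0):
  M0 = (-0.1000, +0.1000, 0)
  M1 = (+0.1000, +0.1000, 0)
  M2 = (+0.1000, -0.1000, 0)
  M3 = (-0.1000, -0.1000, 0)
rvec = (0.2751, -0.1885, 0.0390), |rvec| = θ = 0.33576 rad = 19.238°
Rodrigues: sinθ=0.32948, 1−cosθ=0.05584; R = I + sinθ·[k]× + (1−cosθ)·[k]×²:
    [+0.98165 -0.06396 -0.17966]
    [+0.01259 +0.96176 -0.27360]
    [+0.19029 +0.26632 +0.94491]
t = (0.2229, 0.0844, 1.3235) m
M0: Pc = R·M0+t = (+0.11834, +0.17932, +1.33110); u = 422.1·(+0.11834)/1.33110 + 307.9 = 345.4262, v = 648.6·(+0.17932)/1.33110 + 229.3 = 316.6752
M1: Pc = R·M1+t = (+0.31467, +0.18183, +1.36916); u = 422.1·(+0.31467)/1.36916 + 307.9 = 404.9096, v = 648.6·(+0.18183)/1.36916 + 229.3 = 315.4388
M2: Pc = R·M2+t = (+0.32746, -0.01052, +1.31590); u = 422.1·(+0.32746)/1.31590 + 307.9 = 412.9394, v = 648.6·(-0.01052)/1.31590 + 229.3 = 224.1160
M3: Pc = R·M3+t = (+0.13113, -0.01303, +1.27784); u = 422.1·(+0.13113)/1.27784 + 307.9 = 351.2156, v = 648.6·(-0.01303)/1.27784 + 229.3 = 222.6839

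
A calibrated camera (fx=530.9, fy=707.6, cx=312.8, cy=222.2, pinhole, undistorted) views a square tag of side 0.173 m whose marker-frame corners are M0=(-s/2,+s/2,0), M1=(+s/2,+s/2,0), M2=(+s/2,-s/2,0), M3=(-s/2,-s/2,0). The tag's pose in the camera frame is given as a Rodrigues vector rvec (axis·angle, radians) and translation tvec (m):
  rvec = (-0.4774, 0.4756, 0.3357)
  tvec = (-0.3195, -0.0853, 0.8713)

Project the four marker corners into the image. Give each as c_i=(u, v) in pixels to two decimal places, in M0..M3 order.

Intrinsics K: fx=530.9, fy=707.6, cx=312.8, cy=222.2
Marker side s = 0.173 m; corners in marker frame (Z=0):
  M0 = (-0.0865, +0.0865, 0)
  M1 = (+0.0865, +0.0865, 0)
  M2 = (+0.0865, -0.0865, 0)
  M3 = (-0.0865, -0.0865, 0)
rvec = (-0.4774, 0.4756, 0.3357), |rvec| = θ = 0.75286 rad = 43.136°
Rodrigues: sinθ=0.68373, 1−cosθ=0.27026; R = I + sinθ·[k]× + (1−cosθ)·[k]×²:
    [+0.83841 -0.41314 +0.35551]
    [+0.19661 +0.83759 +0.50969]
    [-0.50835 -0.35743 +0.78347]
t = (-0.3195, -0.0853, 0.8713) m
M0: Pc = R·M0+t = (-0.42776, -0.02986, +0.88435); u = 530.9·(-0.42776)/0.88435 + 312.8 = 56.0056, v = 707.6·(-0.02986)/0.88435 + 222.2 = 198.3119
M1: Pc = R·M1+t = (-0.28271, +0.00416, +0.79641); u = 530.9·(-0.28271)/0.79641 + 312.8 = 124.3382, v = 707.6·(+0.00416)/0.79641 + 222.2 = 225.8947
M2: Pc = R·M2+t = (-0.21124, -0.14074, +0.85825); u = 530.9·(-0.21124)/0.85825 + 312.8 = 182.1289, v = 707.6·(-0.14074)/0.85825 + 222.2 = 106.1598
M3: Pc = R·M3+t = (-0.35629, -0.17476, +0.94619); u = 530.9·(-0.35629)/0.94619 + 312.8 = 112.8906, v = 707.6·(-0.17476)/0.94619 + 222.2 = 91.5084

c0=(56.01, 198.31) c1=(124.34, 225.89) c2=(182.13, 106.16) c3=(112.89, 91.51)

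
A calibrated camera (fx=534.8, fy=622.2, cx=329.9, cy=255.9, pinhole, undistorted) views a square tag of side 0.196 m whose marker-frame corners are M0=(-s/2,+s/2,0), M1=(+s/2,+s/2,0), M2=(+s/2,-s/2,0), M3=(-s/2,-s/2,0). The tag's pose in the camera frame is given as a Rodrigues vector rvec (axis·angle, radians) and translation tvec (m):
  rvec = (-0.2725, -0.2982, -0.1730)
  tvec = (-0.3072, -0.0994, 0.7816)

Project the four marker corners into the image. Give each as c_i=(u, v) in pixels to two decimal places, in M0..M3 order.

c0=(51.25, 261.09) c1=(197.96, 240.98) c2=(179.32, 103.34) c3=(39.99, 111.37)

Intrinsics K: fx=534.8, fy=622.2, cx=329.9, cy=255.9
Marker side s = 0.196 m; corners in marker frame (Z=0):
  M0 = (-0.0980, +0.0980, 0)
  M1 = (+0.0980, +0.0980, 0)
  M2 = (+0.0980, -0.0980, 0)
  M3 = (-0.0980, -0.0980, 0)
rvec = (-0.2725, -0.2982, -0.1730), |rvec| = θ = 0.43944 rad = 25.178°
Rodrigues: sinθ=0.42543, 1−cosθ=0.09501; R = I + sinθ·[k]× + (1−cosθ)·[k]×²:
    [+0.94152 +0.20747 -0.26550]
    [-0.12751 +0.94874 +0.28920]
    [+0.31189 -0.23843 +0.91971]
t = (-0.3072, -0.0994, 0.7816) m
M0: Pc = R·M0+t = (-0.37914, +0.00607, +0.72767); u = 534.8·(-0.37914)/0.72767 + 329.9 = 51.2527, v = 622.2·(+0.00607)/0.72767 + 255.9 = 261.0920
M1: Pc = R·M1+t = (-0.19460, -0.01892, +0.78880); u = 534.8·(-0.19460)/0.78880 + 329.9 = 197.9632, v = 622.2·(-0.01892)/0.78880 + 255.9 = 240.9768
M2: Pc = R·M2+t = (-0.23526, -0.20487, +0.83553); u = 534.8·(-0.23526)/0.83553 + 329.9 = 179.3153, v = 622.2·(-0.20487)/0.83553 + 255.9 = 103.3367
M3: Pc = R·M3+t = (-0.41980, -0.17988, +0.77440); u = 534.8·(-0.41980)/0.77440 + 329.9 = 39.9862, v = 622.2·(-0.17988)/0.77440 + 255.9 = 111.3729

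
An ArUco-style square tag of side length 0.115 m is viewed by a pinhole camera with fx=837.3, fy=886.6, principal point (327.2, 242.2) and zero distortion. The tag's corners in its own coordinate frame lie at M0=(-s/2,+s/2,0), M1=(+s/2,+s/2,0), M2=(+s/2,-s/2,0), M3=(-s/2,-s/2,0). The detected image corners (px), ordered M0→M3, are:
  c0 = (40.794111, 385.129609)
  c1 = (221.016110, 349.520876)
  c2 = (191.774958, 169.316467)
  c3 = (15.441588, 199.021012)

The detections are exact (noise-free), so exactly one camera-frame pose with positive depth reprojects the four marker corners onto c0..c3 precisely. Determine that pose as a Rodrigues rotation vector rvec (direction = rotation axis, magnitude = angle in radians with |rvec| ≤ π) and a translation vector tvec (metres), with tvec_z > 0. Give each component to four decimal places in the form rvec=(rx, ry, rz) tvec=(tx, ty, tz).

rvec=(-0.1357, -0.1200, -0.1796) tvec=(-0.1361, 0.0198, 0.5454)

Intrinsics K: fx=837.3, fy=886.6, cx=327.2, cy=242.2
Marker side s = 0.115 m; corners in marker frame (Z=0):
  M0 = (-0.0575, +0.0575, 0)
  M1 = (+0.0575, +0.0575, 0)
  M2 = (+0.0575, -0.0575, 0)
  M3 = (-0.0575, -0.0575, 0)
Detected image corners:
  c0 = (40.794111, 385.129609) px
  c1 = (221.016110, 349.520876) px
  c2 = (191.774958, 169.316467) px
  c3 = (15.441588, 199.021012) px
Planar DLT: solve 8×8 A·h = b for H (H[2,2]=1):
  H  [+1578.15546 +211.04899 +118.30883]
  H  [-217.47323 +1529.87923 +274.32950]
  H  [+0.23994 -0.22641 +1.00000]
B = K⁻¹H; ‖b₁‖=1.833590, ‖b₂‖=1.833590; λ = 2/(‖b₁‖+‖b₂‖) = 0.545378, sign → tz>0 ⇒ λ=+0.545378
r₁ = λ·B[:,0] = (+0.97680,-0.16952,+0.13086); r₂ = λ·B[:,1] = (+0.18572,+0.97481,-0.12348)
r₃ = r₁×r₂ = (-0.10663,+0.14492,+0.98368); SVD([r₁ r₂ r₃]) → R = UVᵀ:
  R  [+0.97680 +0.18572 -0.10663]
  R  [-0.16952 +0.97481 +0.14492]
  R  [+0.13086 -0.12348 +0.98368]
t = (-0.13606, +0.01976, +0.54538) m
tr R = 2.935294; θ = arccos((tr R − 1)/2) = 0.255064 rad = 14.614°
axis k = ((R−Rᵀ)₃₂, (R−Rᵀ)₁₃, (R−Rᵀ)₂₁) / (2 sinθ) = (-0.531884, -0.470636, -0.703990)
rvec = θ·k = (-0.135664, -0.120042, -0.179563)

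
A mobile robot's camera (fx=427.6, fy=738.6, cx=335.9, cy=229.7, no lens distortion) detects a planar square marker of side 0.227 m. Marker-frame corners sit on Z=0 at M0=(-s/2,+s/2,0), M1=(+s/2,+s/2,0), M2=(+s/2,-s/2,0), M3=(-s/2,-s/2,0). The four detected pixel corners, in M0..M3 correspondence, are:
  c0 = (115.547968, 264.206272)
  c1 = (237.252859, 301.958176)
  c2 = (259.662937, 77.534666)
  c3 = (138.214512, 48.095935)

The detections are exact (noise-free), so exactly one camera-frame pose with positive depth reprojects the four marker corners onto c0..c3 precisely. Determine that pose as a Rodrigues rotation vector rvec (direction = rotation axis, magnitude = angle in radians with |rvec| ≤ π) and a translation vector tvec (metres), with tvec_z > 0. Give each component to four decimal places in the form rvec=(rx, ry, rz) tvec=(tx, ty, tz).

Intrinsics K: fx=427.6, fy=738.6, cx=335.9, cy=229.7
Marker side s = 0.227 m; corners in marker frame (Z=0):
  M0 = (-0.1135, +0.1135, 0)
  M1 = (+0.1135, +0.1135, 0)
  M2 = (+0.1135, -0.1135, 0)
  M3 = (-0.1135, -0.1135, 0)
Detected image corners:
  c0 = (115.547968, 264.206272) px
  c1 = (237.252859, 301.958176) px
  c2 = (259.662937, 77.534666) px
  c3 = (138.214512, 48.095935) px
Planar DLT: solve 8×8 A·h = b for H (H[2,2]=1):
  H  [+505.49193 -106.61936 +186.61340]
  H  [+120.19027 +963.25861 +172.15547]
  H  [-0.16031 -0.03901 +1.00000]
B = K⁻¹H; ‖b₁‖=1.334915, ‖b₂‖=1.334915; λ = 2/(‖b₁‖+‖b₂‖) = 0.749111, sign → tz>0 ⇒ λ=+0.749111
r₁ = λ·B[:,0] = (+0.97991,+0.15925,-0.12009); r₂ = λ·B[:,1] = (-0.16383,+0.98606,-0.02922)
r₃ = r₁×r₂ = (+0.11376,+0.04831,+0.99233); SVD([r₁ r₂ r₃]) → R = UVᵀ:
  R  [+0.97991 -0.16383 +0.11376]
  R  [+0.15925 +0.98606 +0.04831]
  R  [-0.12009 -0.02922 +0.99233]
t = (-0.26153, -0.05836, +0.74911) m
tr R = 2.958296; θ = arccos((tr R − 1)/2) = 0.204573 rad = 11.721°
axis k = ((R−Rᵀ)₃₂, (R−Rᵀ)₁₃, (R−Rᵀ)₂₁) / (2 sinθ) = (-0.190835, +0.575571, +0.795173)
rvec = θ·k = (-0.039040, +0.117746, +0.162671)

rvec=(-0.0390, 0.1177, 0.1627) tvec=(-0.2615, -0.0584, 0.7491)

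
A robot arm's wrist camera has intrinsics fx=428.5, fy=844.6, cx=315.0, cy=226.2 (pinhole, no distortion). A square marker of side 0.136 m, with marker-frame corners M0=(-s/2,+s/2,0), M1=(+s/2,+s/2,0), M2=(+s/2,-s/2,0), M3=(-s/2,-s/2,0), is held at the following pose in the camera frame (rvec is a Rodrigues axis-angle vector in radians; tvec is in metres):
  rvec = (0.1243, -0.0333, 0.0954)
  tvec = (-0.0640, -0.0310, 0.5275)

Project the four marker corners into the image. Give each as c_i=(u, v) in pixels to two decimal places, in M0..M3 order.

c0=(203.88, 273.48) c1=(312.66, 292.84) c2=(323.42, 77.55) c3=(211.26, 55.35)

Intrinsics K: fx=428.5, fy=844.6, cx=315.0, cy=226.2
Marker side s = 0.136 m; corners in marker frame (Z=0):
  M0 = (-0.0680, +0.0680, 0)
  M1 = (+0.0680, +0.0680, 0)
  M2 = (+0.0680, -0.0680, 0)
  M3 = (-0.0680, -0.0680, 0)
rvec = (0.1243, -0.0333, 0.0954), |rvec| = θ = 0.16019 rad = 9.178°
Rodrigues: sinθ=0.15950, 1−cosθ=0.01280; R = I + sinθ·[k]× + (1−cosθ)·[k]×²:
    [+0.99491 -0.09706 -0.02724]
    [+0.09293 +0.98775 -0.12535]
    [+0.03907 +0.12218 +0.99174]
t = (-0.0640, -0.0310, 0.5275) m
M0: Pc = R·M0+t = (-0.13825, +0.02985, +0.53315); u = 428.5·(-0.13825)/0.53315 + 315.0 = 203.8840, v = 844.6·(+0.02985)/0.53315 + 226.2 = 273.4841
M1: Pc = R·M1+t = (-0.00295, +0.04249, +0.53847); u = 428.5·(-0.00295)/0.53847 + 315.0 = 312.6554, v = 844.6·(+0.04249)/0.53847 + 226.2 = 292.8408
M2: Pc = R·M2+t = (+0.01025, -0.09185, +0.52185); u = 428.5·(+0.01025)/0.52185 + 315.0 = 323.4194, v = 844.6·(-0.09185)/0.52185 + 226.2 = 77.5461
M3: Pc = R·M3+t = (-0.12505, -0.10449, +0.51653); u = 428.5·(-0.12505)/0.51653 + 315.0 = 211.2596, v = 844.6·(-0.10449)/0.51653 + 226.2 = 55.3519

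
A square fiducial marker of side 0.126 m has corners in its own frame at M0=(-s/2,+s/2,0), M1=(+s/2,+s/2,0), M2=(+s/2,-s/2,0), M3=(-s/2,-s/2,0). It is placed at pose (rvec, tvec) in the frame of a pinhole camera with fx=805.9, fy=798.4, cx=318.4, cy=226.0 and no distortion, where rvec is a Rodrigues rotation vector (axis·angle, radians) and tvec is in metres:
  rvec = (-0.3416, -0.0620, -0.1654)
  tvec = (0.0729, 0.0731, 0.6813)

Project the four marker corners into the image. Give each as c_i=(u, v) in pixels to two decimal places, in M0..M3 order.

c0=(345.09, 398.01) c1=(494.72, 372.35) c2=(459.76, 231.73) c3=(318.45, 253.62)

Intrinsics K: fx=805.9, fy=798.4, cx=318.4, cy=226.0
Marker side s = 0.126 m; corners in marker frame (Z=0):
  M0 = (-0.0630, +0.0630, 0)
  M1 = (+0.0630, +0.0630, 0)
  M2 = (+0.0630, -0.0630, 0)
  M3 = (-0.0630, -0.0630, 0)
rvec = (-0.3416, -0.0620, -0.1654), |rvec| = θ = 0.38457 rad = 22.034°
Rodrigues: sinθ=0.37516, 1−cosθ=0.07304; R = I + sinθ·[k]× + (1−cosθ)·[k]×²:
    [+0.98459 +0.17181 -0.03258]
    [-0.15089 +0.92886 +0.33831]
    [+0.08839 -0.32818 +0.94047]
t = (0.0729, 0.0731, 0.6813) m
M0: Pc = R·M0+t = (+0.02169, +0.14112, +0.65506); u = 805.9·(+0.02169)/0.65506 + 318.4 = 345.0908, v = 798.4·(+0.14112)/0.65506 + 226.0 = 398.0062
M1: Pc = R·M1+t = (+0.14575, +0.12211, +0.66619); u = 805.9·(+0.14575)/0.66619 + 318.4 = 494.7193, v = 798.4·(+0.12211)/0.66619 + 226.0 = 372.3451
M2: Pc = R·M2+t = (+0.12411, +0.00508, +0.70754); u = 805.9·(+0.12411)/0.70754 + 318.4 = 459.7570, v = 798.4·(+0.00508)/0.70754 + 226.0 = 231.7273
M3: Pc = R·M3+t = (+0.00005, +0.02409, +0.69641); u = 805.9·(+0.00005)/0.69641 + 318.4 = 318.4539, v = 798.4·(+0.02409)/0.69641 + 226.0 = 253.6160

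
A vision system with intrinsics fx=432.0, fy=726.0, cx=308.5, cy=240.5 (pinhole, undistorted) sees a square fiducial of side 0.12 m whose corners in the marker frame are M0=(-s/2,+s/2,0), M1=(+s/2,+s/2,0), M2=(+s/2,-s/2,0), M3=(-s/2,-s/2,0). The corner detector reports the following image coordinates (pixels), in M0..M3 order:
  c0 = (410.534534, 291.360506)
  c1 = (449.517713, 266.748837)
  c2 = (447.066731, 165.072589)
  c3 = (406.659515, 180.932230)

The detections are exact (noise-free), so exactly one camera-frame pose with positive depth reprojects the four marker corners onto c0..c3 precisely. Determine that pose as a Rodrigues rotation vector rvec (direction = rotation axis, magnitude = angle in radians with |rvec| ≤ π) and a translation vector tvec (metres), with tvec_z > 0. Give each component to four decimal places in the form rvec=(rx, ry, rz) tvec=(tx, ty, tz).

Intrinsics K: fx=432.0, fy=726.0, cx=308.5, cy=240.5
Marker side s = 0.12 m; corners in marker frame (Z=0):
  M0 = (-0.0600, +0.0600, 0)
  M1 = (+0.0600, +0.0600, 0)
  M2 = (+0.0600, -0.0600, 0)
  M3 = (-0.0600, -0.0600, 0)
Detected image corners:
  c0 = (410.534534, 291.360506) px
  c1 = (449.517713, 266.748837) px
  c2 = (447.066731, 165.072589) px
  c3 = (406.659515, 180.932230) px
Planar DLT: solve 8×8 A·h = b for H (H[2,2]=1):
  H  [+645.01567 +129.13697 +429.34106]
  H  [-3.34160 +936.52299 +226.34835]
  H  [+0.73360 +0.24050 +1.00000]
B = K⁻¹H; ‖b₁‖=1.240508, ‖b₂‖=1.240508; λ = 2/(‖b₁‖+‖b₂‖) = 0.806122, sign → tz>0 ⇒ λ=+0.806122
r₁ = λ·B[:,0] = (+0.78130,-0.19961,+0.59137); r₂ = λ·B[:,1] = (+0.10253,+0.97566,+0.19387)
r₃ = r₁×r₂ = (-0.61567,-0.09084,+0.78275); SVD([r₁ r₂ r₃]) → R = UVᵀ:
  R  [+0.78130 +0.10253 -0.61567]
  R  [-0.19961 +0.97566 -0.09084]
  R  [+0.59137 +0.19387 +0.78275]
t = (+0.22549, -0.01571, +0.80612) m
tr R = 2.539704; θ = arccos((tr R − 1)/2) = 0.692187 rad = 39.659°
axis k = ((R−Rᵀ)₃₂, (R−Rᵀ)₁₃, (R−Rᵀ)₂₁) / (2 sinθ) = (+0.223049, -0.945632, -0.236703)
rvec = θ·k = (+0.154392, -0.654554, -0.163843)

rvec=(0.1544, -0.6546, -0.1638) tvec=(0.2255, -0.0157, 0.8061)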